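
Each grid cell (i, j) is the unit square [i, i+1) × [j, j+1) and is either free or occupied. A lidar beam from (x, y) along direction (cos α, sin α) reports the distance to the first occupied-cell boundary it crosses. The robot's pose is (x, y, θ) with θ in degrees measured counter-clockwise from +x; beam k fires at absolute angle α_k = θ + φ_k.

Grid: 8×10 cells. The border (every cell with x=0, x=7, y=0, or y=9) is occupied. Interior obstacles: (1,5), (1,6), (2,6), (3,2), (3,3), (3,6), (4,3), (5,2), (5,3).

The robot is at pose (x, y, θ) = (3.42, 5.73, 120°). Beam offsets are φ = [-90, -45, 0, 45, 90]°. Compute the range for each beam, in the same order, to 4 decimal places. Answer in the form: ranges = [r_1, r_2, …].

beam 1: φ=-90°, α=30°
  d=(0.8660,0.5000)  start (3,5)  tX=0.6697 tY=0.5400  stride 1/|dx|=1.1547 1/|dy|=2.0000
    cross y-line → (3,6), t=0.5400 (wall)
  → r_1 = 0.5400
beam 2: φ=-45°, α=75°
  d=(0.2588,0.9659)  start (3,5)  tX=2.2409 tY=0.2795  stride 1/|dx|=3.8637 1/|dy|=1.0353
    cross y-line → (3,6), t=0.2795 (wall)
  → r_2 = 0.2795
beam 3: φ=0°, α=120°
  d=(-0.5000,0.8660)  start (3,5)  tX=0.8400 tY=0.3118  stride 1/|dx|=2.0000 1/|dy|=1.1547
    cross y-line → (3,6), t=0.3118 (wall)
  → r_3 = 0.3118
beam 4: φ=45°, α=165°
  d=(-0.9659,0.2588)  start (3,5)  tX=0.4348 tY=1.0432  stride 1/|dx|=1.0353 1/|dy|=3.8637
    cross x-line → (2,5), t=0.4348
    cross y-line → (2,6), t=1.0432 (wall)
  → r_4 = 1.0432
beam 5: φ=90°, α=210°
  d=(-0.8660,-0.5000)  start (3,5)  tX=0.4850 tY=1.4600  stride 1/|dx|=1.1547 1/|dy|=2.0000
    cross x-line → (2,5), t=0.4850
    cross y-line → (2,4), t=1.4600
    cross x-line → (1,4), t=1.6397
    cross x-line → (0,4), t=2.7944 (wall)
  → r_5 = 2.7944

ranges = [0.5400, 0.2795, 0.3118, 1.0432, 2.7944]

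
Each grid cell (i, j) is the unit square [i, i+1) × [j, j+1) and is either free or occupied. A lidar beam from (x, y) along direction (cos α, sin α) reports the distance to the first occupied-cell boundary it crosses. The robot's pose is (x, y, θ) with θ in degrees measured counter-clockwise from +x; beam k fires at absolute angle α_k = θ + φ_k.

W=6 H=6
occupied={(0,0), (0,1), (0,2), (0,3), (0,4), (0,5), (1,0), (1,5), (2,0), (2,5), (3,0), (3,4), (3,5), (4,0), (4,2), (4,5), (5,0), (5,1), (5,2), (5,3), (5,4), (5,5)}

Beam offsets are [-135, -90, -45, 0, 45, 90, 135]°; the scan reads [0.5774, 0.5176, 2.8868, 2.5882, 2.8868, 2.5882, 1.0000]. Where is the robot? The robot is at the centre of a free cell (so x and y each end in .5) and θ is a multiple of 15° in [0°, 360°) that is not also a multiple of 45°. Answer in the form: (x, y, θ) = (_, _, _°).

Enumerate (i+0.5, j+0.5, θ) over the 14 free cells and 16 admissible headings. For each, cast all 7 beams and compare to the given ranges.
  (2.5, 4.5, 255°): beam 2 = 1.5529 ≠ 0.5176 ✗
  (4.5, 3.5, 210°): beam 1 = 1.5529 ≠ 0.5774 ✗
  (1.5, 3.5, 345°): beam 2 = 1.9319 ≠ 0.5176 ✗
  …
  (3.5, 3.5, 195°): r_1=0.5774, r_2=0.5176, r_3=2.8868, r_4=2.5882, r_5=2.8868, r_6=2.5882, r_7=1.0000 — all match ✓
Only this pose fits every beam.

(x, y, θ) = (3.5, 3.5, 195°)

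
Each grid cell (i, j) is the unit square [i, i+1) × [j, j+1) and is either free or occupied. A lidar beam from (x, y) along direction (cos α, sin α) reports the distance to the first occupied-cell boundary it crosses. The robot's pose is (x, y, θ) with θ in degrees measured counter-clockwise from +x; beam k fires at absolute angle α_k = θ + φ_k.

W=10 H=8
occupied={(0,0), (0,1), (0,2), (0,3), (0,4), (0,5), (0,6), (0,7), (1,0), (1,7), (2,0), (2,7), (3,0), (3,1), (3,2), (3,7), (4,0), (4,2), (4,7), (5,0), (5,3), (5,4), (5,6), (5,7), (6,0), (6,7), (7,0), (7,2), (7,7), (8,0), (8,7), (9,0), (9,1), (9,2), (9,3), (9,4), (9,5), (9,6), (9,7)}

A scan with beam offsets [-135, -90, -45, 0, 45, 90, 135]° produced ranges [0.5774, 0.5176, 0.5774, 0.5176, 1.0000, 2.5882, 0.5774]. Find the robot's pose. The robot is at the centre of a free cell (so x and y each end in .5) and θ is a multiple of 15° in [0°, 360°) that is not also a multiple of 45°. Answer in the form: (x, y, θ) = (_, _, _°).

The pose lattice has 41·16 = 656 candidates. Test each by forward raycasting.
  (1.5, 6.5, 75°): beam 1 = 4.0415 ≠ 0.5774 ✗
  (1.5, 2.5, 60°): beam 1 = 1.5529 ≠ 0.5774 ✗
  (8.5, 2.5, 330°): beam 1 = 0.5176 ≠ 0.5774 ✗
  …
  (4.5, 1.5, 285°): r_1=0.5774, r_2=0.5176, r_3=0.5774, r_4=0.5176, r_5=1.0000, r_6=2.5882, r_7=0.5774 — all match ✓
Unique over the lattice → pose = (4.5, 1.5, 285°).

(x, y, θ) = (4.5, 1.5, 285°)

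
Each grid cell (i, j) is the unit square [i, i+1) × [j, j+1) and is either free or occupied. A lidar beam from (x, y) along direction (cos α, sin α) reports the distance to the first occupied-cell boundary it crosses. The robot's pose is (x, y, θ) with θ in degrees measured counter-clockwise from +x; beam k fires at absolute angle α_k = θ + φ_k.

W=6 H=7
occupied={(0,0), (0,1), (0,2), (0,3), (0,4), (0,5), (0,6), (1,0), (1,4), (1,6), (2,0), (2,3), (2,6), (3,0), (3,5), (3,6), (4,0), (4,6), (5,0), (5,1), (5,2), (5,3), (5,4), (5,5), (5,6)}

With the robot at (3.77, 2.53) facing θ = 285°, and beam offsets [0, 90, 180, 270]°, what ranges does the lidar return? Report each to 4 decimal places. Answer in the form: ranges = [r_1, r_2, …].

ranges = [1.5840, 1.2734, 2.5571, 2.8677]

beam 1: φ=0°, α=285°
  direction (0.2588, -0.9659); cell (3,2); t to first gridline: x 0.8887, y 0.5487 (then +3.8637 / +1.0353)
    (3,1) via y @ 0.5487
    (4,1) via x @ 0.8887
    (4,0) via y @ 1.5840  # hit
  → r_1 = 1.5840
beam 2: φ=90°, α=15°
  direction (0.9659, 0.2588); cell (3,2); t to first gridline: x 0.2381, y 1.8159 (then +1.0353 / +3.8637)
    (4,2) via x @ 0.2381
    (5,2) via x @ 1.2734  # hit
  → r_2 = 1.2734
beam 3: φ=180°, α=105°
  direction (-0.2588, 0.9659); cell (3,2); t to first gridline: x 2.9751, y 0.4866 (then +3.8637 / +1.0353)
    (3,3) via y @ 0.4866
    (3,4) via y @ 1.5219
    (3,5) via y @ 2.5571  # hit
  → r_3 = 2.5571
beam 4: φ=270°, α=195°
  direction (-0.9659, -0.2588); cell (3,2); t to first gridline: x 0.7972, y 2.0478 (then +1.0353 / +3.8637)
    (2,2) via x @ 0.7972
    (1,2) via x @ 1.8324
    (1,1) via y @ 2.0478
    (0,1) via x @ 2.8677  # hit
  → r_4 = 2.8677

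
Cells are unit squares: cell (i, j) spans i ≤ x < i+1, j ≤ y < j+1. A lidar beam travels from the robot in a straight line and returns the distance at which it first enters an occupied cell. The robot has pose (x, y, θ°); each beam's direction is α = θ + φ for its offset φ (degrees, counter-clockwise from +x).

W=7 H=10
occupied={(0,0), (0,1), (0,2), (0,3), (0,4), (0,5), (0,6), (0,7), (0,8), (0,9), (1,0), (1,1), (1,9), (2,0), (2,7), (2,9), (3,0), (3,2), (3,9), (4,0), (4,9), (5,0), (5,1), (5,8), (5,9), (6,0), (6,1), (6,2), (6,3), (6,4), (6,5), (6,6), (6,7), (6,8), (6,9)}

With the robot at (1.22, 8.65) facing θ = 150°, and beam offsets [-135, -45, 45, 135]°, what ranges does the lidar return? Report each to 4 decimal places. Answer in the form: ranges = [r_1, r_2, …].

beam 1: φ=-135°, α=15°
  direction (0.9659, 0.2588); cell (1,8); t to first gridline: x 0.8075, y 1.3523 (then +1.0353 / +3.8637)
    (2,8) via x @ 0.8075
    (2,9) via y @ 1.3523  # hit
  → r_1 = 1.3523
beam 2: φ=-45°, α=105°
  direction (-0.2588, 0.9659); cell (1,8); t to first gridline: x 0.8500, y 0.3623 (then +3.8637 / +1.0353)
    (1,9) via y @ 0.3623  # hit
  → r_2 = 0.3623
beam 3: φ=45°, α=195°
  direction (-0.9659, -0.2588); cell (1,8); t to first gridline: x 0.2278, y 2.5114 (then +1.0353 / +3.8637)
    (0,8) via x @ 0.2278  # hit
  → r_3 = 0.2278
beam 4: φ=135°, α=285°
  direction (0.2588, -0.9659); cell (1,8); t to first gridline: x 3.0137, y 0.6729 (then +3.8637 / +1.0353)
    (1,7) via y @ 0.6729
    (1,6) via y @ 1.7082
    (1,5) via y @ 2.7435
    (2,5) via x @ 3.0137
    (2,4) via y @ 3.7788
    (2,3) via y @ 4.8140
    (2,2) via y @ 5.8493
    (3,2) via x @ 6.8774  # hit
  → r_4 = 6.8774

ranges = [1.3523, 0.3623, 0.2278, 6.8774]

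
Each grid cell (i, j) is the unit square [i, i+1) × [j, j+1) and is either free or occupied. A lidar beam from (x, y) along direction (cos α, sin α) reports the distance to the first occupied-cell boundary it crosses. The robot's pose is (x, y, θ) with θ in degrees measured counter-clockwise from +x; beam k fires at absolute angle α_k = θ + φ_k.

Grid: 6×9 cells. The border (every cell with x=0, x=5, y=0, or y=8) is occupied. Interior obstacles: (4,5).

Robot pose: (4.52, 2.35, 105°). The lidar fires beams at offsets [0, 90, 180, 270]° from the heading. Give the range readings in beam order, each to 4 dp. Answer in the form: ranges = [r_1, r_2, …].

ranges = [5.8493, 3.6442, 1.3976, 0.4969]

beam 1: φ=0°, α=105°
  cosα=-0.2588 sinα=0.9659 | (4,2) | tMaxX 2.0091 tMaxY 0.6729 | tΔX 3.8637 tΔY 1.0353
    t=0.6729 [y] (4,3)
    t=1.7082 [y] (4,4)
    t=2.0091 [x] (3,4)
    t=2.7435 [y] (3,5)
    t=3.7788 [y] (3,6)
    t=4.8140 [y] (3,7)
    t=5.8493 [y] (3,8) — stop
  → r_1 = 5.8493
beam 2: φ=90°, α=195°
  cosα=-0.9659 sinα=-0.2588 | (4,2) | tMaxX 0.5383 tMaxY 1.3523 | tΔX 1.0353 tΔY 3.8637
    t=0.5383 [x] (3,2)
    t=1.3523 [y] (3,1)
    t=1.5736 [x] (2,1)
    t=2.6089 [x] (1,1)
    t=3.6442 [x] (0,1) — stop
  → r_2 = 3.6442
beam 3: φ=180°, α=285°
  cosα=0.2588 sinα=-0.9659 | (4,2) | tMaxX 1.8546 tMaxY 0.3623 | tΔX 3.8637 tΔY 1.0353
    t=0.3623 [y] (4,1)
    t=1.3976 [y] (4,0) — stop
  → r_3 = 1.3976
beam 4: φ=270°, α=15°
  cosα=0.9659 sinα=0.2588 | (4,2) | tMaxX 0.4969 tMaxY 2.5114 | tΔX 1.0353 tΔY 3.8637
    t=0.4969 [x] (5,2) — stop
  → r_4 = 0.4969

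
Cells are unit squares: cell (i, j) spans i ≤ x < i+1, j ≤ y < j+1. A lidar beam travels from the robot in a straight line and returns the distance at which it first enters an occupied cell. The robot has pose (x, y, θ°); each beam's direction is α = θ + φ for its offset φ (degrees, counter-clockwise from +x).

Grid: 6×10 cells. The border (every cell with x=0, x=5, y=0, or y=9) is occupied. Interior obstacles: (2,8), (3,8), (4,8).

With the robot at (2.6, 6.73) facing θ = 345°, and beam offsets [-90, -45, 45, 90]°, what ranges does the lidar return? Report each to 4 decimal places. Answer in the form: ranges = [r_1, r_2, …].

ranges = [5.9321, 4.8000, 2.5400, 1.3148]

beam 1: φ=-90°, α=255°
  dir = (cos 255°, sin 255°) = (-0.2588, -0.9659); from cell (2,6)
  next x-line at t=2.3182, next y-line at t=0.7558; Δt_x=3.8637, Δt_y=1.0353
    y: enter (2,5) at t=0.7558
    y: enter (2,4) at t=1.7910
    x: enter (1,4) at t=2.3182
    y: enter (1,3) at t=2.8263
    y: enter (1,2) at t=3.8616
    y: enter (1,1) at t=4.8969
    y: enter (1,0) at t=5.9321 ← occupied
  → r_1 = 5.9321
beam 2: φ=-45°, α=300°
  dir = (cos 300°, sin 300°) = (0.5000, -0.8660); from cell (2,6)
  next x-line at t=0.8000, next y-line at t=0.8429; Δt_x=2.0000, Δt_y=1.1547
    x: enter (3,6) at t=0.8000
    y: enter (3,5) at t=0.8429
    y: enter (3,4) at t=1.9976
    x: enter (4,4) at t=2.8000
    y: enter (4,3) at t=3.1523
    y: enter (4,2) at t=4.3070
    x: enter (5,2) at t=4.8000 ← occupied
  → r_2 = 4.8000
beam 3: φ=45°, α=30°
  dir = (cos 30°, sin 30°) = (0.8660, 0.5000); from cell (2,6)
  next x-line at t=0.4619, next y-line at t=0.5400; Δt_x=1.1547, Δt_y=2.0000
    x: enter (3,6) at t=0.4619
    y: enter (3,7) at t=0.5400
    x: enter (4,7) at t=1.6166
    y: enter (4,8) at t=2.5400 ← occupied
  → r_3 = 2.5400
beam 4: φ=90°, α=75°
  dir = (cos 75°, sin 75°) = (0.2588, 0.9659); from cell (2,6)
  next x-line at t=1.5455, next y-line at t=0.2795; Δt_x=3.8637, Δt_y=1.0353
    y: enter (2,7) at t=0.2795
    y: enter (2,8) at t=1.3148 ← occupied
  → r_4 = 1.3148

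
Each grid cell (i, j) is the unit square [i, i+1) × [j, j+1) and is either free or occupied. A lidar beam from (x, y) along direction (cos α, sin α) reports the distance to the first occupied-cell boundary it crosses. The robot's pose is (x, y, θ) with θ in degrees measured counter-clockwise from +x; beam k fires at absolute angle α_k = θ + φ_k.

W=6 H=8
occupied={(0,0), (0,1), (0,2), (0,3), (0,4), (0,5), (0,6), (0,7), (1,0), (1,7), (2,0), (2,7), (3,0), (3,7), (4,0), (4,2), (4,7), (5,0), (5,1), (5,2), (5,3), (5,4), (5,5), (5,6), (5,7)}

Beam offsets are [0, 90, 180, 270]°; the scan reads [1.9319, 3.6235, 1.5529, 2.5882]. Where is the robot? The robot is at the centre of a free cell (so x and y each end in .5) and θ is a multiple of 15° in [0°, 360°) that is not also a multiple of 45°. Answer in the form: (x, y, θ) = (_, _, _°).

(x, y, θ) = (2.5, 3.5, 345°)

The pose lattice has 23·16 = 368 candidates. Test each by forward raycasting.
  (2.5, 3.5, 255°): beam 1 = 2.5882 ≠ 1.9319 ✗
  (3.5, 2.5, 60°): beam 1 = 3.0000 ≠ 1.9319 ✗
  (3.5, 5.5, 240°): beam 1 = 5.0000 ≠ 1.9319 ✗
  (4.5, 6.5, 120°): beam 1 = 0.5774 ≠ 1.9319 ✗
  (1.5, 6.5, 240°): beam 1 = 1.0000 ≠ 1.9319 ✗
  …
  (2.5, 3.5, 345°): r_1=1.9319, r_2=3.6235, r_3=1.5529, r_4=2.5882 — all match ✓
No second candidate reproduces the full scan.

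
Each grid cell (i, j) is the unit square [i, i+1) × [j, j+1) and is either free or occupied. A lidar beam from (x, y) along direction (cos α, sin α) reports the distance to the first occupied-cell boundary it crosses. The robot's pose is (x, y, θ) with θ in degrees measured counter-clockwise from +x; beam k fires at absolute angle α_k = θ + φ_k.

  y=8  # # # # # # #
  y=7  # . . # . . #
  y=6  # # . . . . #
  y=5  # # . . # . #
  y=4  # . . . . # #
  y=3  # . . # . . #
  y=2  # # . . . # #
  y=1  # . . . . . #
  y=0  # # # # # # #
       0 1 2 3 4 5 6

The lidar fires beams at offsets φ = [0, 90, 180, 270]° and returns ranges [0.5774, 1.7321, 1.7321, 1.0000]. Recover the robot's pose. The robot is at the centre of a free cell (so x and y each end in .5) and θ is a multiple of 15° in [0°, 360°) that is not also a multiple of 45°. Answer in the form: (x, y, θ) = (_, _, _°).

The pose lattice has 27·16 = 432 candidates. Test each by forward raycasting.
  (1.5, 1.5, 345°): beam 1 = 1.9319 ≠ 0.5774 ✗
  (5.5, 1.5, 120°): beam 2 = 1.0000 ≠ 1.7321 ✗
  (2.5, 6.5, 30°): beam 1 = 1.0000 ≠ 0.5774 ✗
  (4.5, 2.5, 345°): beam 1 = 0.5176 ≠ 0.5774 ✗
  …
  (4.5, 6.5, 240°): r_1=0.5774, r_2=1.7321, r_3=1.7321, r_4=1.0000 — all match ✓
Only this pose fits every beam.

(x, y, θ) = (4.5, 6.5, 240°)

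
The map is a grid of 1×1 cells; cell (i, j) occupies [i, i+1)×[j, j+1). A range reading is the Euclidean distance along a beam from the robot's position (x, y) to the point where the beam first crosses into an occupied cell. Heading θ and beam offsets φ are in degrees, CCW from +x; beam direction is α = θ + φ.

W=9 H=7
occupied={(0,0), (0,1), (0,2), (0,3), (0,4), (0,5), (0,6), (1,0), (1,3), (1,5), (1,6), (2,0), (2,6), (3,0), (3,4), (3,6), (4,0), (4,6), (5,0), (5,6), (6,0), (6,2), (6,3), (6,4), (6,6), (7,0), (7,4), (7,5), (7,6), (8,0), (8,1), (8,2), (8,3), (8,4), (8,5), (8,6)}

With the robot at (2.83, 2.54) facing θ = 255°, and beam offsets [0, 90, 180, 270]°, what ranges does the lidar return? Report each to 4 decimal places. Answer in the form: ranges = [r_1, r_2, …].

ranges = [1.5943, 5.3524, 1.5115, 1.7773]

beam 1: φ=0°, α=255°
  direction (-0.2588, -0.9659); cell (2,2); t to first gridline: x 3.2069, y 0.5590 (then +3.8637 / +1.0353)
    (2,1) via y @ 0.5590
    (2,0) via y @ 1.5943  # hit
  → r_1 = 1.5943
beam 2: φ=90°, α=345°
  direction (0.9659, -0.2588); cell (2,2); t to first gridline: x 0.1760, y 2.0864 (then +1.0353 / +3.8637)
    (3,2) via x @ 0.1760
    (4,2) via x @ 1.2113
    (4,1) via y @ 2.0864
    (5,1) via x @ 2.2465
    (6,1) via x @ 3.2818
    (7,1) via x @ 4.3171
    (8,1) via x @ 5.3524  # hit
  → r_2 = 5.3524
beam 3: φ=180°, α=75°
  direction (0.2588, 0.9659); cell (2,2); t to first gridline: x 0.6568, y 0.4762 (then +3.8637 / +1.0353)
    (2,3) via y @ 0.4762
    (3,3) via x @ 0.6568
    (3,4) via y @ 1.5115  # hit
  → r_3 = 1.5115
beam 4: φ=270°, α=165°
  direction (-0.9659, 0.2588); cell (2,2); t to first gridline: x 0.8593, y 1.7773 (then +1.0353 / +3.8637)
    (1,2) via x @ 0.8593
    (1,3) via y @ 1.7773  # hit
  → r_4 = 1.7773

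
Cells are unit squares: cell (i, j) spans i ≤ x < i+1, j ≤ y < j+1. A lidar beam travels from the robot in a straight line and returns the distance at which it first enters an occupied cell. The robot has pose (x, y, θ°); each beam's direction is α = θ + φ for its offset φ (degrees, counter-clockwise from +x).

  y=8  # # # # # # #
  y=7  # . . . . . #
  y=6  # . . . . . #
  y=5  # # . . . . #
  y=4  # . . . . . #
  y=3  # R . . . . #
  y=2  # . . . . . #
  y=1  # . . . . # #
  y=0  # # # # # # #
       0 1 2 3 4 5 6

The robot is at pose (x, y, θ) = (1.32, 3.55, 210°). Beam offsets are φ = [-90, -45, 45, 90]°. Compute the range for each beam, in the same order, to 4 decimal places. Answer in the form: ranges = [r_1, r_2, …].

beam 1: φ=-90°, α=120°
  d=(-0.5000,0.8660)  start (1,3)  tX=0.6400 tY=0.5196  stride 1/|dx|=2.0000 1/|dy|=1.1547
    cross y-line → (1,4), t=0.5196
    cross x-line → (0,4), t=0.6400 (wall)
  → r_1 = 0.6400
beam 2: φ=-45°, α=165°
  d=(-0.9659,0.2588)  start (1,3)  tX=0.3313 tY=1.7387  stride 1/|dx|=1.0353 1/|dy|=3.8637
    cross x-line → (0,3), t=0.3313 (wall)
  → r_2 = 0.3313
beam 3: φ=45°, α=255°
  d=(-0.2588,-0.9659)  start (1,3)  tX=1.2364 tY=0.5694  stride 1/|dx|=3.8637 1/|dy|=1.0353
    cross y-line → (1,2), t=0.5694
    cross x-line → (0,2), t=1.2364 (wall)
  → r_3 = 1.2364
beam 4: φ=90°, α=300°
  d=(0.5000,-0.8660)  start (1,3)  tX=1.3600 tY=0.6351  stride 1/|dx|=2.0000 1/|dy|=1.1547
    cross y-line → (1,2), t=0.6351
    cross x-line → (2,2), t=1.3600
    cross y-line → (2,1), t=1.7898
    cross y-line → (2,0), t=2.9445 (wall)
  → r_4 = 2.9445

ranges = [0.6400, 0.3313, 1.2364, 2.9445]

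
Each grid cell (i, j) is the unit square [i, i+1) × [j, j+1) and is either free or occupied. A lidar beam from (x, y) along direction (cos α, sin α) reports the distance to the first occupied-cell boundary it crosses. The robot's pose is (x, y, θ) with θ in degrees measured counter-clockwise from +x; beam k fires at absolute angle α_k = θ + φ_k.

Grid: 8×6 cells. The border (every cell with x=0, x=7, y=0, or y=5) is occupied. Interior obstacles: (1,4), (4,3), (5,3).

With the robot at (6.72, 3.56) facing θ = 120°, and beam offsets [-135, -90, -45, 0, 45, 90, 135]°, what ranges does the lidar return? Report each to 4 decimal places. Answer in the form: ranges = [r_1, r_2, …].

beam 1: φ=-135°, α=345°
  direction (0.9659, -0.2588); cell (6,3); t to first gridline: x 0.2899, y 2.1637 (then +1.0353 / +3.8637)
    (7,3) via x @ 0.2899  # hit
  → r_1 = 0.2899
beam 2: φ=-90°, α=30°
  direction (0.8660, 0.5000); cell (6,3); t to first gridline: x 0.3233, y 0.8800 (then +1.1547 / +2.0000)
    (7,3) via x @ 0.3233  # hit
  → r_2 = 0.3233
beam 3: φ=-45°, α=75°
  direction (0.2588, 0.9659); cell (6,3); t to first gridline: x 1.0818, y 0.4555 (then +3.8637 / +1.0353)
    (6,4) via y @ 0.4555
    (7,4) via x @ 1.0818  # hit
  → r_3 = 1.0818
beam 4: φ=0°, α=120°
  direction (-0.5000, 0.8660); cell (6,3); t to first gridline: x 1.4400, y 0.5081 (then +2.0000 / +1.1547)
    (6,4) via y @ 0.5081
    (5,4) via x @ 1.4400
    (5,5) via y @ 1.6628  # hit
  → r_4 = 1.6628
beam 5: φ=45°, α=165°
  direction (-0.9659, 0.2588); cell (6,3); t to first gridline: x 0.7454, y 1.7000 (then +1.0353 / +3.8637)
    (5,3) via x @ 0.7454  # hit
  → r_5 = 0.7454
beam 6: φ=90°, α=210°
  direction (-0.8660, -0.5000); cell (6,3); t to first gridline: x 0.8314, y 1.1200 (then +1.1547 / +2.0000)
    (5,3) via x @ 0.8314  # hit
  → r_6 = 0.8314
beam 7: φ=135°, α=255°
  direction (-0.2588, -0.9659); cell (6,3); t to first gridline: x 2.7819, y 0.5798 (then +3.8637 / +1.0353)
    (6,2) via y @ 0.5798
    (6,1) via y @ 1.6150
    (6,0) via y @ 2.6503  # hit
  → r_7 = 2.6503

ranges = [0.2899, 0.3233, 1.0818, 1.6628, 0.7454, 0.8314, 2.6503]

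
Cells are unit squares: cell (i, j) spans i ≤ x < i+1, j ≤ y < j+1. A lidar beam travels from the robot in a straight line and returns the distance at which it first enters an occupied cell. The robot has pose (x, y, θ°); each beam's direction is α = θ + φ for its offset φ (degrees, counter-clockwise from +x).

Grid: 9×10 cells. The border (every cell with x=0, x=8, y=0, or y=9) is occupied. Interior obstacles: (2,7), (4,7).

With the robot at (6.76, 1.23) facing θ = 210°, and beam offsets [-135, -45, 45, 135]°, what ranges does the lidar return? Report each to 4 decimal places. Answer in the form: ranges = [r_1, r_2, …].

beam 1: φ=-135°, α=75°
  dir = (cos 75°, sin 75°) = (0.2588, 0.9659); from cell (6,1)
  next x-line at t=0.9273, next y-line at t=0.7972; Δt_x=3.8637, Δt_y=1.0353
    y: enter (6,2) at t=0.7972
    x: enter (7,2) at t=0.9273
    y: enter (7,3) at t=1.8324
    y: enter (7,4) at t=2.8677
    y: enter (7,5) at t=3.9030
    x: enter (8,5) at t=4.7910 ← occupied
  → r_1 = 4.7910
beam 2: φ=-45°, α=165°
  dir = (cos 165°, sin 165°) = (-0.9659, 0.2588); from cell (6,1)
  next x-line at t=0.7868, next y-line at t=2.9751; Δt_x=1.0353, Δt_y=3.8637
    x: enter (5,1) at t=0.7868
    x: enter (4,1) at t=1.8221
    x: enter (3,1) at t=2.8574
    y: enter (3,2) at t=2.9751
    x: enter (2,2) at t=3.8926
    x: enter (1,2) at t=4.9279
    x: enter (0,2) at t=5.9632 ← occupied
  → r_2 = 5.9632
beam 3: φ=45°, α=255°
  dir = (cos 255°, sin 255°) = (-0.2588, -0.9659); from cell (6,1)
  next x-line at t=2.9364, next y-line at t=0.2381; Δt_x=3.8637, Δt_y=1.0353
    y: enter (6,0) at t=0.2381 ← occupied
  → r_3 = 0.2381
beam 4: φ=135°, α=345°
  dir = (cos 345°, sin 345°) = (0.9659, -0.2588); from cell (6,1)
  next x-line at t=0.2485, next y-line at t=0.8887; Δt_x=1.0353, Δt_y=3.8637
    x: enter (7,1) at t=0.2485
    y: enter (7,0) at t=0.8887 ← occupied
  → r_4 = 0.8887

ranges = [4.7910, 5.9632, 0.2381, 0.8887]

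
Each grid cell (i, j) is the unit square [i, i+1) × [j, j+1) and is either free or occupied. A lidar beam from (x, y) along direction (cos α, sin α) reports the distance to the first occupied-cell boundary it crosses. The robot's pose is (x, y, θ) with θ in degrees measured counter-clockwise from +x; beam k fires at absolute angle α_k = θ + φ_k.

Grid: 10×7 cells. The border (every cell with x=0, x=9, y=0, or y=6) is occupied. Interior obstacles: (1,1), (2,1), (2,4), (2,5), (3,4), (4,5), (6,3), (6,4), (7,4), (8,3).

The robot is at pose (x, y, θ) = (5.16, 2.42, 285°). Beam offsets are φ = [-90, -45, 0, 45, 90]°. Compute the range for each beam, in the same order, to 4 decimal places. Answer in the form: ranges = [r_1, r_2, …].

ranges = [2.2362, 1.6397, 1.4701, 2.8400, 2.9402]

beam 1: φ=-90°, α=195°
  d=(-0.9659,-0.2588)  start (5,2)  tX=0.1656 tY=1.6228  stride 1/|dx|=1.0353 1/|dy|=3.8637
    cross x-line → (4,2), t=0.1656
    cross x-line → (3,2), t=1.2009
    cross y-line → (3,1), t=1.6228
    cross x-line → (2,1), t=2.2362 (wall)
  → r_1 = 2.2362
beam 2: φ=-45°, α=240°
  d=(-0.5000,-0.8660)  start (5,2)  tX=0.3200 tY=0.4850  stride 1/|dx|=2.0000 1/|dy|=1.1547
    cross x-line → (4,2), t=0.3200
    cross y-line → (4,1), t=0.4850
    cross y-line → (4,0), t=1.6397 (wall)
  → r_2 = 1.6397
beam 3: φ=0°, α=285°
  d=(0.2588,-0.9659)  start (5,2)  tX=3.2455 tY=0.4348  stride 1/|dx|=3.8637 1/|dy|=1.0353
    cross y-line → (5,1), t=0.4348
    cross y-line → (5,0), t=1.4701 (wall)
  → r_3 = 1.4701
beam 4: φ=45°, α=330°
  d=(0.8660,-0.5000)  start (5,2)  tX=0.9699 tY=0.8400  stride 1/|dx|=1.1547 1/|dy|=2.0000
    cross y-line → (5,1), t=0.8400
    cross x-line → (6,1), t=0.9699
    cross x-line → (7,1), t=2.1246
    cross y-line → (7,0), t=2.8400 (wall)
  → r_4 = 2.8400
beam 5: φ=90°, α=15°
  d=(0.9659,0.2588)  start (5,2)  tX=0.8696 tY=2.2409  stride 1/|dx|=1.0353 1/|dy|=3.8637
    cross x-line → (6,2), t=0.8696
    cross x-line → (7,2), t=1.9049
    cross y-line → (7,3), t=2.2409
    cross x-line → (8,3), t=2.9402 (wall)
  → r_5 = 2.9402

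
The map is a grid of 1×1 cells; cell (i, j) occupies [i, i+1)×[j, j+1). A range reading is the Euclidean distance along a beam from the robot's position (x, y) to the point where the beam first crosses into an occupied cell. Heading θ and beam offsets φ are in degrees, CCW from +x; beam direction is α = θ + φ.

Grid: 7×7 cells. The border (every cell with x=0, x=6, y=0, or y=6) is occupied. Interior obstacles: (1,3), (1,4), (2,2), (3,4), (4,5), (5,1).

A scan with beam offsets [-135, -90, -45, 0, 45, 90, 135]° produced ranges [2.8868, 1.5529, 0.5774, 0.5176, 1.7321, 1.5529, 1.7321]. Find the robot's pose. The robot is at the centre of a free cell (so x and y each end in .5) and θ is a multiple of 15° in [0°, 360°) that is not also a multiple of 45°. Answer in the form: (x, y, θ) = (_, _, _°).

(x, y, θ) = (3.5, 2.5, 195°)

Enumerate (i+0.5, j+0.5, θ) over the 19 free cells and 16 admissible headings. For each, cast all 7 beams and compare to the given ranges.
  (4.5, 1.5, 30°): beam 1 = 0.5176 ≠ 2.8868 ✗
  (3.5, 1.5, 300°): beam 1 = 2.5882 ≠ 2.8868 ✗
  (5.5, 5.5, 105°): beam 1 = 0.5774 ≠ 2.8868 ✗
  (3.5, 3.5, 345°): beam 1 = 1.0000 ≠ 2.8868 ✗
  (2.5, 3.5, 120°): beam 1 = 3.6235 ≠ 2.8868 ✗
  …
  (3.5, 2.5, 195°): r_1=2.8868, r_2=1.5529, r_3=0.5774, r_4=0.5176, r_5=1.7321, r_6=1.5529, r_7=1.7321 — all match ✓
No second candidate reproduces the full scan.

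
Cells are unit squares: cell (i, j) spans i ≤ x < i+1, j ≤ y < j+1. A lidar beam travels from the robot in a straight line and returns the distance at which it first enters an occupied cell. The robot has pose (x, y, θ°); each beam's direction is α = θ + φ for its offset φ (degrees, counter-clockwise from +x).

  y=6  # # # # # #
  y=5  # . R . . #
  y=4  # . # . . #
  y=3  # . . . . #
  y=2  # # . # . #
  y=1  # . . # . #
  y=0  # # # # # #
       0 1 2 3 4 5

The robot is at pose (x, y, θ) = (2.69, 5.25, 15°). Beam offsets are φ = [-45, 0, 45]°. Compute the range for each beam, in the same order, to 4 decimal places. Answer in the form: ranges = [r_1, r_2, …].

ranges = [2.6674, 2.3915, 0.8660]

beam 1: φ=-45°, α=330°
  cosα=0.8660 sinα=-0.5000 | (2,5) | tMaxX 0.3580 tMaxY 0.5000 | tΔX 1.1547 tΔY 2.0000
    t=0.3580 [x] (3,5)
    t=0.5000 [y] (3,4)
    t=1.5127 [x] (4,4)
    t=2.5000 [y] (4,3)
    t=2.6674 [x] (5,3) — stop
  → r_1 = 2.6674
beam 2: φ=0°, α=15°
  cosα=0.9659 sinα=0.2588 | (2,5) | tMaxX 0.3209 tMaxY 2.8978 | tΔX 1.0353 tΔY 3.8637
    t=0.3209 [x] (3,5)
    t=1.3562 [x] (4,5)
    t=2.3915 [x] (5,5) — stop
  → r_2 = 2.3915
beam 3: φ=45°, α=60°
  cosα=0.5000 sinα=0.8660 | (2,5) | tMaxX 0.6200 tMaxY 0.8660 | tΔX 2.0000 tΔY 1.1547
    t=0.6200 [x] (3,5)
    t=0.8660 [y] (3,6) — stop
  → r_3 = 0.8660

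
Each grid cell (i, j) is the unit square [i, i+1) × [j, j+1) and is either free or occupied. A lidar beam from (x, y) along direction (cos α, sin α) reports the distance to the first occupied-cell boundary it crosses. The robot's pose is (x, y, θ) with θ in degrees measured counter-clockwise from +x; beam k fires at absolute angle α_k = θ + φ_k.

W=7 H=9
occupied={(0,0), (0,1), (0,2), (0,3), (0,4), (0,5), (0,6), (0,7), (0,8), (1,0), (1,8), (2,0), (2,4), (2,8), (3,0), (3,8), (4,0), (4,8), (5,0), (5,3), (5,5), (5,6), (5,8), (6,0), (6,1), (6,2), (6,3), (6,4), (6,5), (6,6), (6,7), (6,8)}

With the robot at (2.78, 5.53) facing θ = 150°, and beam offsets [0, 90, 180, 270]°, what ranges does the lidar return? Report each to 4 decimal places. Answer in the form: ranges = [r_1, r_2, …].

ranges = [2.0554, 0.6120, 3.0600, 2.8521]

beam 1: φ=0°, α=150°
  cosα=-0.8660 sinα=0.5000 | (2,5) | tMaxX 0.9007 tMaxY 0.9400 | tΔX 1.1547 tΔY 2.0000
    t=0.9007 [x] (1,5)
    t=0.9400 [y] (1,6)
    t=2.0554 [x] (0,6) — stop
  → r_1 = 2.0554
beam 2: φ=90°, α=240°
  cosα=-0.5000 sinα=-0.8660 | (2,5) | tMaxX 1.5600 tMaxY 0.6120 | tΔX 2.0000 tΔY 1.1547
    t=0.6120 [y] (2,4) — stop
  → r_2 = 0.6120
beam 3: φ=180°, α=330°
  cosα=0.8660 sinα=-0.5000 | (2,5) | tMaxX 0.2540 tMaxY 1.0600 | tΔX 1.1547 tΔY 2.0000
    t=0.2540 [x] (3,5)
    t=1.0600 [y] (3,4)
    t=1.4087 [x] (4,4)
    t=2.5634 [x] (5,4)
    t=3.0600 [y] (5,3) — stop
  → r_3 = 3.0600
beam 4: φ=270°, α=60°
  cosα=0.5000 sinα=0.8660 | (2,5) | tMaxX 0.4400 tMaxY 0.5427 | tΔX 2.0000 tΔY 1.1547
    t=0.4400 [x] (3,5)
    t=0.5427 [y] (3,6)
    t=1.6974 [y] (3,7)
    t=2.4400 [x] (4,7)
    t=2.8521 [y] (4,8) — stop
  → r_4 = 2.8521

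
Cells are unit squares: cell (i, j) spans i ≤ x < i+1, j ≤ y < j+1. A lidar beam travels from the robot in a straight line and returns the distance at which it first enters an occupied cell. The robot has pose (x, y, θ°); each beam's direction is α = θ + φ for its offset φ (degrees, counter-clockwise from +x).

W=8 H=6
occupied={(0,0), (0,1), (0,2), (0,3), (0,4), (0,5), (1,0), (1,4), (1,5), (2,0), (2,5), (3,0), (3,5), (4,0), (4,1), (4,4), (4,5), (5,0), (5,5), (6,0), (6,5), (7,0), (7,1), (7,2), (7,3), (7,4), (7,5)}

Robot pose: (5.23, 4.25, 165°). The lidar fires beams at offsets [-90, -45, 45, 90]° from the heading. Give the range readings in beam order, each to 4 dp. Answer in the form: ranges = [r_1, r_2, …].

beam 1: φ=-90°, α=75°
  cosα=0.2588 sinα=0.9659 | (5,4) | tMaxX 2.9751 tMaxY 0.7765 | tΔX 3.8637 tΔY 1.0353
    t=0.7765 [y] (5,5) — stop
  → r_1 = 0.7765
beam 2: φ=-45°, α=120°
  cosα=-0.5000 sinα=0.8660 | (5,4) | tMaxX 0.4600 tMaxY 0.8660 | tΔX 2.0000 tΔY 1.1547
    t=0.4600 [x] (4,4) — stop
  → r_2 = 0.4600
beam 3: φ=45°, α=210°
  cosα=-0.8660 sinα=-0.5000 | (5,4) | tMaxX 0.2656 tMaxY 0.5000 | tΔX 1.1547 tΔY 2.0000
    t=0.2656 [x] (4,4) — stop
  → r_3 = 0.2656
beam 4: φ=90°, α=255°
  cosα=-0.2588 sinα=-0.9659 | (5,4) | tMaxX 0.8887 tMaxY 0.2588 | tΔX 3.8637 tΔY 1.0353
    t=0.2588 [y] (5,3)
    t=0.8887 [x] (4,3)
    t=1.2941 [y] (4,2)
    t=2.3294 [y] (4,1) — stop
  → r_4 = 2.3294

ranges = [0.7765, 0.4600, 0.2656, 2.3294]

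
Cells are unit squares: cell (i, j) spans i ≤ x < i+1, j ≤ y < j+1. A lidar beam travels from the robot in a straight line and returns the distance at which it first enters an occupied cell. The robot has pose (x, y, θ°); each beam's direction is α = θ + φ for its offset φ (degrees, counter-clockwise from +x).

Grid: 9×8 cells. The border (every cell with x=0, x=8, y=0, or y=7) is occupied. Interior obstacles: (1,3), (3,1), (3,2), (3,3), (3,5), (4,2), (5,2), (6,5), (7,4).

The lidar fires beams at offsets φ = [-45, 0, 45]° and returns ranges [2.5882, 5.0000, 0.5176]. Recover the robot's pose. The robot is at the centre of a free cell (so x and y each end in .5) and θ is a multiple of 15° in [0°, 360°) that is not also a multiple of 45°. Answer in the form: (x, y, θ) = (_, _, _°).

(x, y, θ) = (5.5, 5.5, 300°)

The pose lattice has 33·16 = 528 candidates. Test each by forward raycasting.
  (1.5, 6.5, 345°): beam 1 = 3.0000 ≠ 2.5882 ✗
  (5.5, 3.5, 15°): beam 1 = 2.8868 ≠ 2.5882 ✗
  (1.5, 4.5, 300°): beam 1 = 0.5176 ≠ 2.5882 ✗
  (6.5, 4.5, 345°): beam 1 = 3.0000 ≠ 2.5882 ✗
  …
  (5.5, 5.5, 300°): r_1=2.5882, r_2=5.0000, r_3=0.5176 — all match ✓
Unique over the lattice → pose = (5.5, 5.5, 300°).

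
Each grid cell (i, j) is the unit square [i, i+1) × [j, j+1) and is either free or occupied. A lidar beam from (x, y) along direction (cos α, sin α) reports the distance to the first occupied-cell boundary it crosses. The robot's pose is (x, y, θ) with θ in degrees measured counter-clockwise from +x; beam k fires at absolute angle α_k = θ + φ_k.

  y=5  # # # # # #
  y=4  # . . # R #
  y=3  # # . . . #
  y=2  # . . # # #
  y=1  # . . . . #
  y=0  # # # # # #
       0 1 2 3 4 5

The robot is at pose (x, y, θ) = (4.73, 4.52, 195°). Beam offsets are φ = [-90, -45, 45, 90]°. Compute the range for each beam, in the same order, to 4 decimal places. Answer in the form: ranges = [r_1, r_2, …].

beam 1: φ=-90°, α=105°
  cosα=-0.2588 sinα=0.9659 | (4,4) | tMaxX 2.8205 tMaxY 0.4969 | tΔX 3.8637 tΔY 1.0353
    t=0.4969 [y] (4,5) — stop
  → r_1 = 0.4969
beam 2: φ=-45°, α=150°
  cosα=-0.8660 sinα=0.5000 | (4,4) | tMaxX 0.8429 tMaxY 0.9600 | tΔX 1.1547 tΔY 2.0000
    t=0.8429 [x] (3,4) — stop
  → r_2 = 0.8429
beam 3: φ=45°, α=240°
  cosα=-0.5000 sinα=-0.8660 | (4,4) | tMaxX 1.4600 tMaxY 0.6004 | tΔX 2.0000 tΔY 1.1547
    t=0.6004 [y] (4,3)
    t=1.4600 [x] (3,3)
    t=1.7551 [y] (3,2) — stop
  → r_3 = 1.7551
beam 4: φ=90°, α=285°
  cosα=0.2588 sinα=-0.9659 | (4,4) | tMaxX 1.0432 tMaxY 0.5383 | tΔX 3.8637 tΔY 1.0353
    t=0.5383 [y] (4,3)
    t=1.0432 [x] (5,3) — stop
  → r_4 = 1.0432

ranges = [0.4969, 0.8429, 1.7551, 1.0432]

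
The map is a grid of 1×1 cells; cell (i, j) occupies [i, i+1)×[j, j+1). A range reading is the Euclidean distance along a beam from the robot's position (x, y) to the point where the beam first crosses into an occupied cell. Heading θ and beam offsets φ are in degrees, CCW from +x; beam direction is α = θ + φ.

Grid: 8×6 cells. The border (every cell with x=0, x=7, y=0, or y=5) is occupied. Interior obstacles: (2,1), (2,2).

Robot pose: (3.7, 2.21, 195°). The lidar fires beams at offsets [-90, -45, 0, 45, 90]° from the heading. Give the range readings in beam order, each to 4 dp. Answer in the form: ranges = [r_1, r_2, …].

ranges = [2.8884, 0.8083, 0.7247, 1.3972, 1.2527]

beam 1: φ=-90°, α=105°
  dir = (cos 105°, sin 105°) = (-0.2588, 0.9659); from cell (3,2)
  next x-line at t=2.7046, next y-line at t=0.8179; Δt_x=3.8637, Δt_y=1.0353
    y: enter (3,3) at t=0.8179
    y: enter (3,4) at t=1.8531
    x: enter (2,4) at t=2.7046
    y: enter (2,5) at t=2.8884 ← occupied
  → r_1 = 2.8884
beam 2: φ=-45°, α=150°
  dir = (cos 150°, sin 150°) = (-0.8660, 0.5000); from cell (3,2)
  next x-line at t=0.8083, next y-line at t=1.5800; Δt_x=1.1547, Δt_y=2.0000
    x: enter (2,2) at t=0.8083 ← occupied
  → r_2 = 0.8083
beam 3: φ=0°, α=195°
  dir = (cos 195°, sin 195°) = (-0.9659, -0.2588); from cell (3,2)
  next x-line at t=0.7247, next y-line at t=0.8114; Δt_x=1.0353, Δt_y=3.8637
    x: enter (2,2) at t=0.7247 ← occupied
  → r_3 = 0.7247
beam 4: φ=45°, α=240°
  dir = (cos 240°, sin 240°) = (-0.5000, -0.8660); from cell (3,2)
  next x-line at t=1.4000, next y-line at t=0.2425; Δt_x=2.0000, Δt_y=1.1547
    y: enter (3,1) at t=0.2425
    y: enter (3,0) at t=1.3972 ← occupied
  → r_4 = 1.3972
beam 5: φ=90°, α=285°
  dir = (cos 285°, sin 285°) = (0.2588, -0.9659); from cell (3,2)
  next x-line at t=1.1591, next y-line at t=0.2174; Δt_x=3.8637, Δt_y=1.0353
    y: enter (3,1) at t=0.2174
    x: enter (4,1) at t=1.1591
    y: enter (4,0) at t=1.2527 ← occupied
  → r_5 = 1.2527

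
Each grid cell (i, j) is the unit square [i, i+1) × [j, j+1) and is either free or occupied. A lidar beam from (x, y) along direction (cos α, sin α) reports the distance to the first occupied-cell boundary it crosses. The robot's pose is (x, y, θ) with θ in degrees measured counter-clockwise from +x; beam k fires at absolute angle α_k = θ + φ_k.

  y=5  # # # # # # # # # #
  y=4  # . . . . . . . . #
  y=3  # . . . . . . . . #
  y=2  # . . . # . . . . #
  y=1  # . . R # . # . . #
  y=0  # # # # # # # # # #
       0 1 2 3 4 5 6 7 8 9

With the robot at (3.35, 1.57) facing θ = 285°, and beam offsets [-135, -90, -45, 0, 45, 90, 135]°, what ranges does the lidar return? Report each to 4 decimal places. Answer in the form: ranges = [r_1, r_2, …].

beam 1: φ=-135°, α=150°
  d=(-0.8660,0.5000)  start (3,1)  tX=0.4041 tY=0.8600  stride 1/|dx|=1.1547 1/|dy|=2.0000
    cross x-line → (2,1), t=0.4041
    cross y-line → (2,2), t=0.8600
    cross x-line → (1,2), t=1.5588
    cross x-line → (0,2), t=2.7135 (wall)
  → r_1 = 2.7135
beam 2: φ=-90°, α=195°
  d=(-0.9659,-0.2588)  start (3,1)  tX=0.3623 tY=2.2023  stride 1/|dx|=1.0353 1/|dy|=3.8637
    cross x-line → (2,1), t=0.3623
    cross x-line → (1,1), t=1.3976
    cross y-line → (1,0), t=2.2023 (wall)
  → r_2 = 2.2023
beam 3: φ=-45°, α=240°
  d=(-0.5000,-0.8660)  start (3,1)  tX=0.7000 tY=0.6582  stride 1/|dx|=2.0000 1/|dy|=1.1547
    cross y-line → (3,0), t=0.6582 (wall)
  → r_3 = 0.6582
beam 4: φ=0°, α=285°
  d=(0.2588,-0.9659)  start (3,1)  tX=2.5114 tY=0.5901  stride 1/|dx|=3.8637 1/|dy|=1.0353
    cross y-line → (3,0), t=0.5901 (wall)
  → r_4 = 0.5901
beam 5: φ=45°, α=330°
  d=(0.8660,-0.5000)  start (3,1)  tX=0.7506 tY=1.1400  stride 1/|dx|=1.1547 1/|dy|=2.0000
    cross x-line → (4,1), t=0.7506 (wall)
  → r_5 = 0.7506
beam 6: φ=90°, α=15°
  d=(0.9659,0.2588)  start (3,1)  tX=0.6729 tY=1.6614  stride 1/|dx|=1.0353 1/|dy|=3.8637
    cross x-line → (4,1), t=0.6729 (wall)
  → r_6 = 0.6729
beam 7: φ=135°, α=60°
  d=(0.5000,0.8660)  start (3,1)  tX=1.3000 tY=0.4965  stride 1/|dx|=2.0000 1/|dy|=1.1547
    cross y-line → (3,2), t=0.4965
    cross x-line → (4,2), t=1.3000 (wall)
  → r_7 = 1.3000

ranges = [2.7135, 2.2023, 0.6582, 0.5901, 0.7506, 0.6729, 1.3000]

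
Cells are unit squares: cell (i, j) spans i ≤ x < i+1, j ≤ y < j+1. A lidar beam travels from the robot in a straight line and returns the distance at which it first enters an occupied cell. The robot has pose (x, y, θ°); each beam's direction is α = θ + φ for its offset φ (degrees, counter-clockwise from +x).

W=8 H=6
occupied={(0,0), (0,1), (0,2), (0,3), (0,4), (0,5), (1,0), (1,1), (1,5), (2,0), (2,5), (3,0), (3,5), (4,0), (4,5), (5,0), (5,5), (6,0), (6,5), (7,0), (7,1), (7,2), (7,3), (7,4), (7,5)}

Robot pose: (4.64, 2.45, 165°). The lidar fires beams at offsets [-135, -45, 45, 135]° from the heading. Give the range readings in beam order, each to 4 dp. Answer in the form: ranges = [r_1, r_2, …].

beam 1: φ=-135°, α=30°
  direction (0.8660, 0.5000); cell (4,2); t to first gridline: x 0.4157, y 1.1000 (then +1.1547 / +2.0000)
    (5,2) via x @ 0.4157
    (5,3) via y @ 1.1000
    (6,3) via x @ 1.5704
    (7,3) via x @ 2.7251  # hit
  → r_1 = 2.7251
beam 2: φ=-45°, α=120°
  direction (-0.5000, 0.8660); cell (4,2); t to first gridline: x 1.2800, y 0.6351 (then +2.0000 / +1.1547)
    (4,3) via y @ 0.6351
    (3,3) via x @ 1.2800
    (3,4) via y @ 1.7898
    (3,5) via y @ 2.9445  # hit
  → r_2 = 2.9445
beam 3: φ=45°, α=210°
  direction (-0.8660, -0.5000); cell (4,2); t to first gridline: x 0.7390, y 0.9000 (then +1.1547 / +2.0000)
    (3,2) via x @ 0.7390
    (3,1) via y @ 0.9000
    (2,1) via x @ 1.8937
    (2,0) via y @ 2.9000  # hit
  → r_3 = 2.9000
beam 4: φ=135°, α=300°
  direction (0.5000, -0.8660); cell (4,2); t to first gridline: x 0.7200, y 0.5196 (then +2.0000 / +1.1547)
    (4,1) via y @ 0.5196
    (5,1) via x @ 0.7200
    (5,0) via y @ 1.6743  # hit
  → r_4 = 1.6743

ranges = [2.7251, 2.9445, 2.9000, 1.6743]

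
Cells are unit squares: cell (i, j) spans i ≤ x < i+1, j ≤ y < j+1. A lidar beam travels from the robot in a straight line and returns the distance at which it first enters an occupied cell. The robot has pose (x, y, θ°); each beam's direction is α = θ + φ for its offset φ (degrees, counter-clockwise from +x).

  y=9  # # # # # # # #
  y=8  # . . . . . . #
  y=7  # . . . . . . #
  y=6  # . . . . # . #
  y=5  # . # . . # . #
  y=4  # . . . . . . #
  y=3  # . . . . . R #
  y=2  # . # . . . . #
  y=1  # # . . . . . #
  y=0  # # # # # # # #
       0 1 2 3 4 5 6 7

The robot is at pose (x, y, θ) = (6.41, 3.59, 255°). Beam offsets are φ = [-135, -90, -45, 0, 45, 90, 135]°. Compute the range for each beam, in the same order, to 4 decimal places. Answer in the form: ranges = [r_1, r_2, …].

beam 1: φ=-135°, α=120°
  d=(-0.5000,0.8660)  start (6,3)  tX=0.8200 tY=0.4734  stride 1/|dx|=2.0000 1/|dy|=1.1547
    cross y-line → (6,4), t=0.4734
    cross x-line → (5,4), t=0.8200
    cross y-line → (5,5), t=1.6281 (wall)
  → r_1 = 1.6281
beam 2: φ=-90°, α=165°
  d=(-0.9659,0.2588)  start (6,3)  tX=0.4245 tY=1.5841  stride 1/|dx|=1.0353 1/|dy|=3.8637
    cross x-line → (5,3), t=0.4245
    cross x-line → (4,3), t=1.4597
    cross y-line → (4,4), t=1.5841
    cross x-line → (3,4), t=2.4950
    cross x-line → (2,4), t=3.5303
    cross x-line → (1,4), t=4.5656
    cross y-line → (1,5), t=5.4478
    cross x-line → (0,5), t=5.6008 (wall)
  → r_2 = 5.6008
beam 3: φ=-45°, α=210°
  d=(-0.8660,-0.5000)  start (6,3)  tX=0.4734 tY=1.1800  stride 1/|dx|=1.1547 1/|dy|=2.0000
    cross x-line → (5,3), t=0.4734
    cross y-line → (5,2), t=1.1800
    cross x-line → (4,2), t=1.6281
    cross x-line → (3,2), t=2.7828
    cross y-line → (3,1), t=3.1800
    cross x-line → (2,1), t=3.9375
    cross x-line → (1,1), t=5.0922 (wall)
  → r_3 = 5.0922
beam 4: φ=0°, α=255°
  d=(-0.2588,-0.9659)  start (6,3)  tX=1.5841 tY=0.6108  stride 1/|dx|=3.8637 1/|dy|=1.0353
    cross y-line → (6,2), t=0.6108
    cross x-line → (5,2), t=1.5841
    cross y-line → (5,1), t=1.6461
    cross y-line → (5,0), t=2.6814 (wall)
  → r_4 = 2.6814
beam 5: φ=45°, α=300°
  d=(0.5000,-0.8660)  start (6,3)  tX=1.1800 tY=0.6813  stride 1/|dx|=2.0000 1/|dy|=1.1547
    cross y-line → (6,2), t=0.6813
    cross x-line → (7,2), t=1.1800 (wall)
  → r_5 = 1.1800
beam 6: φ=90°, α=345°
  d=(0.9659,-0.2588)  start (6,3)  tX=0.6108 tY=2.2796  stride 1/|dx|=1.0353 1/|dy|=3.8637
    cross x-line → (7,3), t=0.6108 (wall)
  → r_6 = 0.6108
beam 7: φ=135°, α=30°
  d=(0.8660,0.5000)  start (6,3)  tX=0.6813 tY=0.8200  stride 1/|dx|=1.1547 1/|dy|=2.0000
    cross x-line → (7,3), t=0.6813 (wall)
  → r_7 = 0.6813

ranges = [1.6281, 5.6008, 5.0922, 2.6814, 1.1800, 0.6108, 0.6813]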